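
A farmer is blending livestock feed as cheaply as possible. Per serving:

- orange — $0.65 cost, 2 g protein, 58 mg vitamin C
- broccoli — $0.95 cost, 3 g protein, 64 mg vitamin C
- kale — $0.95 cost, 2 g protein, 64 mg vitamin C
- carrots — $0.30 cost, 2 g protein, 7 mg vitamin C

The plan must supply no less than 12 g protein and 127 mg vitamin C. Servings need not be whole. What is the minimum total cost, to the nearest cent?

$2.38

orange only: max(12/2, 127/58) = 6 servings → $3.90.
broccoli only: max(12/3, 127/64) = 4 servings → $3.80.
kale only: max(12/2, 127/64) = 6 servings → $5.70.
carrots only: max(12/2, 127/7) = 18.14 servings → $5.44.
orange + broccoli: the both-tight solution has a negative serving — not a feasible corner.
orange + kale: intersection lies outside the first quadrant.
orange + carrots with both tight: 1.667 servings and 4.333 servings → $2.38.
broccoli + kale: intersection lies outside the first quadrant.
broccoli + carrots with both tight: 1.589 servings and 3.617 servings → $2.59.
kale + carrots with both tight: 1.491 servings and 4.509 servings → $2.77.
The minimum over all feasible corners is $2.38.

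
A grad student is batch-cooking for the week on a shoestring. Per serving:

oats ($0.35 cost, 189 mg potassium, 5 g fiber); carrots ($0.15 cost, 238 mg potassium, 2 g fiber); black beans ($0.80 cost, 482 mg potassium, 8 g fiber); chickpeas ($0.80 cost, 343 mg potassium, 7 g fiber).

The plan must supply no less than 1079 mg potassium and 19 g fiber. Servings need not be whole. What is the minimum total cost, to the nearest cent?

The cheapest plan sits at a corner of the feasible region — with two constraints it uses at most two foods.
oats only: max(1079/189, 19/5) = 5.709 servings → $2.00.
carrots only: max(1079/238, 19/2) = 9.5 servings → $1.43.
black beans only: max(1079/482, 19/8) = 2.375 servings → $1.90.
chickpeas only: max(1079/343, 19/7) = 3.146 servings → $2.52.
oats + carrots with both tight: 2.911 servings and 2.222 servings → $1.35.
oats + black beans with both tight: 0.5857 servings and 2.009 servings → $1.81.
oats + chickpeas: the both-tight solution has a negative serving — not a feasible corner.
carrots + black beans: intersection lies outside the first quadrant.
carrots + chickpeas with both tight: 1.057 servings and 2.412 servings → $2.09.
black beans + chickpeas with both tight: 1.644 servings and 0.8349 servings → $1.98.
So the least-cost plan costs $1.35.

$1.35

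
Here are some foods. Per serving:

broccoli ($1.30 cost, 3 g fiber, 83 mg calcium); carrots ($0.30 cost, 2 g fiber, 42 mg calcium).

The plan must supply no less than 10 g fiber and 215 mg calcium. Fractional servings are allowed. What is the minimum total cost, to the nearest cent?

$1.54

Compare the cost at each extreme point of the feasible region.
broccoli only: max(10/3, 215/83) = 3.333 servings → $4.33.
carrots only: max(10/2, 215/42) = 5.119 servings → $1.54.
broccoli + carrots with both tight: 0.25 servings and 4.625 servings → $1.71.
Cheapest feasible corner: $1.54.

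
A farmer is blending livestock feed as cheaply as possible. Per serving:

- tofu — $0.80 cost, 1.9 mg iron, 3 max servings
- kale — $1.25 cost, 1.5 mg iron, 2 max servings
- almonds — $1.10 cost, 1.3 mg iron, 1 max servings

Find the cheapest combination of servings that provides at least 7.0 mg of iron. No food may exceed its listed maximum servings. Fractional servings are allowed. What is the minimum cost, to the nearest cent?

$3.48

Cost per mg of iron: tofu $0.4211, kale $0.8333, almonds $0.8462.
Take 3 servings of tofu: +5.7 mg iron for $2.40 (total $2.40, still need 1.3 mg).
Take 0.8667 servings of kale: +1.3 mg iron for $1.08 (total $3.48, still need 0.0 mg).
Filling from the cheapest source first is optimal under one linear minimum: $3.48.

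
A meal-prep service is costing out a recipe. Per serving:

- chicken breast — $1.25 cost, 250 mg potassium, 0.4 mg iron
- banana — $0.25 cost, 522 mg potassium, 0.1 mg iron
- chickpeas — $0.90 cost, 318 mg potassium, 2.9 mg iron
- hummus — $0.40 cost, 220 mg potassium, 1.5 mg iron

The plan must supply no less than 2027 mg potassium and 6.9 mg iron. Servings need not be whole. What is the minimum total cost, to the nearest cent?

$2.29

An LP optimum is at a vertex; with two nutrient constraints at most two foods are used. Check each candidate.
chicken breast only: max(2027/250, 6.9/0.4) = 17.25 servings → $21.56.
banana only: max(2027/522, 6.9/0.1) = 69 servings → $17.25.
chickpeas only: max(2027/318, 6.9/2.9) = 6.374 servings → $5.74.
hummus only: max(2027/220, 6.9/1.5) = 9.214 servings → $3.69.
chicken breast + banana: intersection lies outside the first quadrant.
chicken breast + chickpeas with both tight: 6.163 servings and 1.529 servings → $9.08.
chicken breast + hummus with both tight: 5.305 servings and 3.185 servings → $7.91.
banana + chickpeas with both tight: 2.486 servings and 2.294 servings → $2.69.
banana + hummus with both tight: 2.001 servings and 4.467 servings → $2.29.
chickpeas + hummus with both targets exact would need a negative amount; discard.
Cheapest feasible corner: $2.29.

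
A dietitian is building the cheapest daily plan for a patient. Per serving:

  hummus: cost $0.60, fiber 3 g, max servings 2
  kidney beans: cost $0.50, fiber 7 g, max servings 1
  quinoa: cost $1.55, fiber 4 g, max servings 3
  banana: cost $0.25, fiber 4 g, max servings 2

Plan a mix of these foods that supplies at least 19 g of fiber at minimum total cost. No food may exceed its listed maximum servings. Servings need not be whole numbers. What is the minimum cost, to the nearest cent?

$1.80

Cost per g of fiber: banana $0.0625, kidney beans $0.0714, hummus $0.2000, quinoa $0.3875.
Take 2 servings of banana: +8.0 g fiber for $0.50 (total $0.50, still need 11.0 g).
Take 1 serving of kidney beans: +7.0 g fiber for $0.50 (total $1.00, still need 4.0 g).
Take 1.333 servings of hummus: +4.0 g fiber for $0.80 (total $1.80, still need 0.0 g).
Filling from the cheapest source first is optimal under one linear minimum: $1.80.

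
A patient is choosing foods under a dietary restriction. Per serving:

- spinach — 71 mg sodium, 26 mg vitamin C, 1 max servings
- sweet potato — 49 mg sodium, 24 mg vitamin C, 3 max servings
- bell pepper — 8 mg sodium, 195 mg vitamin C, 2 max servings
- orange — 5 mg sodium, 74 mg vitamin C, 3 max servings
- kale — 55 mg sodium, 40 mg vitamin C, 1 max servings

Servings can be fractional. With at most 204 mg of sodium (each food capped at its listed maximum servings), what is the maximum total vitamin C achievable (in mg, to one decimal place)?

709.8 mg

Vitamin C per mg sodium: bell pepper 24.38, orange 14.8, kale 0.7273, sweet potato 0.4898, spinach 0.3662.
Take 2 servings of bell pepper: uses 16 mg sodium, +390.0 mg vitamin C (running total 390.0 mg).
Take 3 servings of orange: uses 15 mg sodium, +222.0 mg vitamin C (running total 612.0 mg).
Take 1 serving of kale: uses 55 mg sodium, +40.0 mg vitamin C (running total 652.0 mg).
Take 2.408 servings of sweet potato: uses 118 mg sodium, +57.8 mg vitamin C (running total 709.8 mg).
Greedy by best ratio exhausts the sodium allowance optimally: 709.8 mg.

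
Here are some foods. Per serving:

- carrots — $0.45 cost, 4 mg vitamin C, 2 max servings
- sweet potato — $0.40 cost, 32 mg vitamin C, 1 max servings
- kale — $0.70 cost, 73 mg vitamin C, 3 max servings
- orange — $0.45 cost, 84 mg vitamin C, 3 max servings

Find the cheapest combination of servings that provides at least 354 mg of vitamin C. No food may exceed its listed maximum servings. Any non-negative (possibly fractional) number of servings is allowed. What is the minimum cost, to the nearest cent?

$2.33

Cost per mg of vitamin C: orange $0.0054, kale $0.0096, sweet potato $0.0125, carrots $0.1125.
Take 3 servings of orange: +252.0 mg vitamin C for $1.35 (total $1.35, still need 102.0 mg).
Take 1.397 servings of kale: +102.0 mg vitamin C for $0.98 (total $2.33, still need 0.0 mg).
Greedy by cheapest-per-mg is optimal for a single linear constraint, so the minimum cost is $2.33.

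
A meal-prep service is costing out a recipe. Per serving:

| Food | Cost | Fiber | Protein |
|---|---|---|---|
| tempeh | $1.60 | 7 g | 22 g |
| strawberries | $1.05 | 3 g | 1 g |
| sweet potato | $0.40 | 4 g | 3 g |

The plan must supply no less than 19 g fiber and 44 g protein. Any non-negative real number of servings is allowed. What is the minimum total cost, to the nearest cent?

The cheapest plan sits at a corner of the feasible region — with two constraints it uses at most two foods.
tempeh only: max(19/7, 44/22) = 2.714 servings → $4.34.
strawberries only: max(19/3, 44/1) = 44 servings → $46.20.
sweet potato only: max(19/4, 44/3) = 14.67 servings → $5.87.
tempeh + strawberries with both tight: 1.915 servings and 1.864 servings → $5.02.
tempeh + sweet potato with both tight: 1.776 servings and 1.642 servings → $3.50.
strawberries + sweet potato with both targets exact would need a negative amount; discard.
The minimum over all feasible corners is $3.50.

$3.50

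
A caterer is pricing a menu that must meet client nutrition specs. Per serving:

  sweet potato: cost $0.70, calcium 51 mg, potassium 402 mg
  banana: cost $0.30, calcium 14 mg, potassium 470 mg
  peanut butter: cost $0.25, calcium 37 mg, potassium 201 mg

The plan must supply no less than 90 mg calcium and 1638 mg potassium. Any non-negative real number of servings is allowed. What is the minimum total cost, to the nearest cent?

$1.21

Compare the cost at each extreme point of the feasible region.
sweet potato only: max(90/51, 1638/402) = 4.075 servings → $2.85.
banana only: max(90/14, 1638/470) = 6.429 servings → $1.93.
peanut butter only: max(90/37, 1638/201) = 8.149 servings → $2.04.
sweet potato + banana with both tight: 1.056 servings and 2.582 servings → $1.51.
sweet potato + peanut butter: intersection lies outside the first quadrant.
banana + peanut butter with both tight: 2.917 servings and 1.329 servings → $1.21.
So the least-cost plan costs $1.21.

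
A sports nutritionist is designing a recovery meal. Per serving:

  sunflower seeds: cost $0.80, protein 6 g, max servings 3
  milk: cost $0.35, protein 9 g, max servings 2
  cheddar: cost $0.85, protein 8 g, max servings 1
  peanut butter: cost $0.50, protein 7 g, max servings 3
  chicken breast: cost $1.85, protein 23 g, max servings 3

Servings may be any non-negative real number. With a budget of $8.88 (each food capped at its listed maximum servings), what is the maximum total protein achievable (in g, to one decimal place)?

118.1 g

Protein per dollar: milk 25.71, peanut butter 14, chicken breast 12.43, cheddar 9.412, sunflower seeds 7.5.
Take 2 servings of milk: spends $0.70, +18.0 g protein (running total 18.0 g).
Take 3 servings of peanut butter: spends $1.50, +21.0 g protein (running total 39.0 g).
Take 3 servings of chicken breast: spends $5.55, +69.0 g protein (running total 108.0 g).
Take 1 serving of cheddar: spends $0.85, +8.0 g protein (running total 116.0 g).
Take 0.35 servings of sunflower seeds: spends $0.28, +2.1 g protein (running total 118.1 g).
Filling greedily by protein-per-dollar is optimal for one linear limit, giving 118.1 g.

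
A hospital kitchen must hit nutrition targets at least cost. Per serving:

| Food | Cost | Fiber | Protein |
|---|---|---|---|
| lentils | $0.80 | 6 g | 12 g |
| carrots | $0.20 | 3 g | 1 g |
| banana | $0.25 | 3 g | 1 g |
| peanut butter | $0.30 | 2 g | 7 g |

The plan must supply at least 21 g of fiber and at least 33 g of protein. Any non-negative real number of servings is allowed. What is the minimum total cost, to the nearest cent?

lentils only: max(21/6, 33/12) = 3.5 servings → $2.80.
carrots only: max(21/3, 33/1) = 33 servings → $6.60.
banana only: max(21/3, 33/1) = 33 servings → $8.25.
peanut butter only: max(21/2, 33/7) = 10.5 servings → $3.15.
lentils + carrots with both tight: 2.6 servings and 1.8 servings → $2.44.
lentils + banana with both tight: 2.6 servings and 1.8 servings → $2.53.
lentils + peanut butter: the both-tight solution has a negative serving — not a feasible corner.
carrots + banana (both tight): parallel constraints — no distinct corner.
carrots + peanut butter with both tight: 4.263 servings and 4.105 servings → $2.08.
banana + peanut butter with both tight: 4.263 servings and 4.105 servings → $2.30.
Cheapest feasible corner: $2.08.

$2.08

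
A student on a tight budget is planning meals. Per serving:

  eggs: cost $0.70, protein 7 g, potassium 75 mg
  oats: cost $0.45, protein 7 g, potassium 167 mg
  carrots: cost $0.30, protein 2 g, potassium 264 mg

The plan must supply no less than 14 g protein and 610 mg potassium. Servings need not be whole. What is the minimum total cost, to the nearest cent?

Minimising a linear cost over {protein ≥ 14, potassium ≥ 610, servings ≥ 0} — the optimum is at a vertex, using one or two foods.
eggs only: max(14/7, 610/75) = 8.133 servings → $5.69.
oats only: max(14/7, 610/167) = 3.653 servings → $1.64.
carrots only: max(14/2, 610/264) = 7 servings → $2.10.
eggs + oats with both targets exact would need a negative amount; discard.
eggs + carrots with both tight: 1.458 servings and 1.896 servings → $1.59.
oats + carrots with both tight: 1.635 servings and 1.276 servings → $1.12.
Cheapest feasible corner: $1.12.

$1.12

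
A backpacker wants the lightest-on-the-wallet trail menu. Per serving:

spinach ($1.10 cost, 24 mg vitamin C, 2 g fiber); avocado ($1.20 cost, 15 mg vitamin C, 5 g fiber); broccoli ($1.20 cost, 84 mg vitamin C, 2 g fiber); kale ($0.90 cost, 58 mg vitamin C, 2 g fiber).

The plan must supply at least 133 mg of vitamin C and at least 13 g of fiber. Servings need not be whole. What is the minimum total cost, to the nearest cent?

$3.88

Minimising a linear cost over {vitamin C ≥ 133, fiber ≥ 13, servings ≥ 0} — the optimum is at a vertex, using one or two foods.
spinach only: max(133/24, 13/2) = 6.5 servings → $7.15.
avocado only: max(133/15, 13/5) = 8.867 servings → $10.64.
broccoli only: max(133/84, 13/2) = 6.5 servings → $7.80.
kale only: max(133/58, 13/2) = 6.5 servings → $5.85.
spinach + avocado with both tight: 5.222 servings and 0.5111 servings → $6.36.
spinach + broccoli: the both-tight solution has a negative serving — not a feasible corner.
spinach + kale: the both-tight solution has a negative serving — not a feasible corner.
avocado + broccoli with both tight: 2.118 servings and 1.205 servings → $3.99.
avocado + kale with both tight: 1.877 servings and 1.808 servings → $3.88.
broccoli + kale: intersection lies outside the first quadrant.
Cheapest feasible corner: $3.88.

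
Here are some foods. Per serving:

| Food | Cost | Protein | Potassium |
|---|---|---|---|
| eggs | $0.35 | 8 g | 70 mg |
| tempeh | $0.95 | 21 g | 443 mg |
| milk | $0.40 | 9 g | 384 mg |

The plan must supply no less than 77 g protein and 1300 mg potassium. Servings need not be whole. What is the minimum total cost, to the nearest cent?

The cheapest plan sits at a corner of the feasible region — with two constraints it uses at most two foods.
eggs only: max(77/8, 1300/70) = 18.57 servings → $6.50.
tempeh only: max(77/21, 1300/443) = 3.667 servings → $3.48.
milk only: max(77/9, 1300/384) = 8.556 servings → $3.42.
eggs + tempeh with both tight: 3.284 servings and 2.416 servings → $3.44.
eggs + milk with both tight: 7.317 servings and 2.052 servings → $3.38.
tempeh + milk: intersection lies outside the first quadrant.
The minimum over all feasible corners is $3.38.

$3.38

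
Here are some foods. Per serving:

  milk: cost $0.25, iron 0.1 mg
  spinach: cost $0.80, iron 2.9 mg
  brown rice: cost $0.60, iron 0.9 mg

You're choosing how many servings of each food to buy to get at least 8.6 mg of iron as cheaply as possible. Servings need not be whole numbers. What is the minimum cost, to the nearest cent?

Cost per mg of iron: spinach $0.2759, brown rice $0.6667, milk $2.5000.
With no serving limits, use only spinach: 8.6 mg / 2.9 mg = 2.966 servings × $0.80 = $2.37.

$2.37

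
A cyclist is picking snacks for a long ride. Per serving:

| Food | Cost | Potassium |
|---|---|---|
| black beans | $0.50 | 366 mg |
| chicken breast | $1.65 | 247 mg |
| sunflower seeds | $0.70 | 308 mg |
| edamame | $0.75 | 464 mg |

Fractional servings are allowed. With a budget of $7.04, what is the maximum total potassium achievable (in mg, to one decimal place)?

Potassium per dollar: black beans 732, edamame 618.7, sunflower seeds 440, chicken breast 149.7.
With no serving limits, spend the whole cost allowance on black beans: $7.04 / $0.50 × 366 mg = 5153.3 mg.

5153.3 mg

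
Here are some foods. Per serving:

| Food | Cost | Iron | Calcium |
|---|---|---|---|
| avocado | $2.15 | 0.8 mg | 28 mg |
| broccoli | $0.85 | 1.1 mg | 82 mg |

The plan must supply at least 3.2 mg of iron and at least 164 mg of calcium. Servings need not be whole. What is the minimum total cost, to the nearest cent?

$2.47

With two linear requirements the optimum uses one or two foods; enumerate the corners.
avocado only: max(3.2/0.8, 164/28) = 5.857 servings → $12.59.
broccoli only: max(3.2/1.1, 164/82) = 2.909 servings → $2.47.
avocado + broccoli with both tight: 2.356 servings and 1.195 servings → $6.08.
Cheapest feasible corner: $2.47.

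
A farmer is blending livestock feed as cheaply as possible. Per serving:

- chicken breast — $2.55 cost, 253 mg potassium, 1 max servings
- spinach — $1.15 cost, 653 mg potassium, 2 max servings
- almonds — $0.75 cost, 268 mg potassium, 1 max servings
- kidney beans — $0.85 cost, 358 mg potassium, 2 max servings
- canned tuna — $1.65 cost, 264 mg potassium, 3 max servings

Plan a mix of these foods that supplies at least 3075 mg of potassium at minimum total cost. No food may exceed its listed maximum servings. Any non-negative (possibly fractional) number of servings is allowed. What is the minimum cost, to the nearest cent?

Cost per mg of potassium: spinach $0.0018, kidney beans $0.0024, almonds $0.0028, canned tuna $0.0063, chicken breast $0.0101.
Take 2 servings of spinach: +1306.0 mg potassium for $2.30 (total $2.30, still need 1769.0 mg).
Take 2 servings of kidney beans: +716.0 mg potassium for $1.70 (total $4.00, still need 1053.0 mg).
Take 1 serving of almonds: +268.0 mg potassium for $0.75 (total $4.75, still need 785.0 mg).
Take 2.973 servings of canned tuna: +785.0 mg potassium for $4.91 (total $9.66, still need 0.0 mg).
Greedy by cheapest-per-mg is optimal for a single linear constraint, so the minimum cost is $9.66.

$9.66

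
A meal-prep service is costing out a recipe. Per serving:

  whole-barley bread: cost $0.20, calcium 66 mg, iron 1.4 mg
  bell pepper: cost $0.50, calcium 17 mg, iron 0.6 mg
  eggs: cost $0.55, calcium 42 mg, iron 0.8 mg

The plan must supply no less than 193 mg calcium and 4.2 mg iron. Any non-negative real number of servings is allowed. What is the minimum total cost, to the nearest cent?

For a min-cost LP with two ≥-constraints, a basic feasible solution has at most two positive variables.
whole-barley bread only: max(193/66, 4.2/1.4) = 3 servings → $0.60.
bell pepper only: max(193/17, 4.2/0.6) = 11.35 servings → $5.68.
eggs only: max(193/42, 4.2/0.8) = 5.25 servings → $2.89.
whole-barley bread + bell pepper with both tight: 2.81 servings and 0.443 servings → $0.78.
whole-barley bread + eggs with both targets exact would need a negative amount; discard.
bell pepper + eggs with both tight: 1.897 servings and 3.828 servings → $3.05.
Cheapest feasible corner: $0.60.

$0.60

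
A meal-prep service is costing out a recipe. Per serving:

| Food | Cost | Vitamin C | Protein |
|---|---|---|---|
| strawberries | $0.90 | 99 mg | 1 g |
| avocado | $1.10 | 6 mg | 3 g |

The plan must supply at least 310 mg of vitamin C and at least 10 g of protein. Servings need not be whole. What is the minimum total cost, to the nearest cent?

A basic optimal solution has at most two foods positive. Try each food alone and each pair with both targets met exactly.
strawberries only: max(310/99, 10/1) = 10 servings → $9.00.
avocado only: max(310/6, 10/3) = 51.67 servings → $56.83.
strawberries + avocado with both tight: 2.99 servings and 2.337 servings → $5.26.
Cheapest feasible corner: $5.26.

$5.26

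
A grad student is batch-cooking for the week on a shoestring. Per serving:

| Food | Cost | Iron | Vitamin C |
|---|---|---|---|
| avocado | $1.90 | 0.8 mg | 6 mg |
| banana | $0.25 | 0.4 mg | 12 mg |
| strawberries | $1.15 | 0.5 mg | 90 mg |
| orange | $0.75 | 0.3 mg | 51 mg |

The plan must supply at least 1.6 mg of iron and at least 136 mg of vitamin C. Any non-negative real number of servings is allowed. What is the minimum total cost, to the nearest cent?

$1.98

avocado only: max(1.6/0.8, 136/6) = 22.67 servings → $43.07.
banana only: max(1.6/0.4, 136/12) = 11.33 servings → $2.83.
strawberries only: max(1.6/0.5, 136/90) = 3.2 servings → $3.68.
orange only: max(1.6/0.3, 136/51) = 5.333 servings → $4.00.
avocado + banana: the both-tight solution has a negative serving — not a feasible corner.
avocado + strawberries with both tight: 1.101 servings and 1.438 servings → $3.75.
avocado + orange with both tight: 1.046 servings and 2.544 servings → $3.90.
banana + strawberries with both tight: 2.533 servings and 1.173 servings → $1.98.
banana + orange with both tight: 2.429 servings and 2.095 servings → $2.18.
strawberries + orange with both targets exact would need a negative amount; discard.
Cheapest feasible corner: $1.98.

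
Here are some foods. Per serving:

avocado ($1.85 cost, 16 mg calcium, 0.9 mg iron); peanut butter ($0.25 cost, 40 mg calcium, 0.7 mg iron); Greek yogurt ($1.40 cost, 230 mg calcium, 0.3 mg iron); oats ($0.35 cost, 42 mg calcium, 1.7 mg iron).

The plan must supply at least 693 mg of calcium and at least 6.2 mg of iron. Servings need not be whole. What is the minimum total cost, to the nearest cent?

With two linear requirements the optimum uses one or two foods; enumerate the corners.
avocado only: max(693/16, 6.2/0.9) = 43.31 servings → $80.13.
peanut butter only: max(693/40, 6.2/0.7) = 17.32 servings → $4.33.
Greek yogurt only: max(693/230, 6.2/0.3) = 20.67 servings → $28.93.
oats only: max(693/42, 6.2/1.7) = 16.5 servings → $5.78.
avocado + peanut butter: intersection lies outside the first quadrant.
avocado + Greek yogurt with both tight: 6.024 servings and 2.594 servings → $14.78.
avocado + oats with both targets exact would need a negative amount; discard.
peanut butter + Greek yogurt with both tight: 8.175 servings and 1.591 servings → $4.27.
peanut butter + oats: intersection lies outside the first quadrant.
Greek yogurt + oats with both tight: 2.425 servings and 3.219 servings → $4.52.
The minimum over all feasible corners is $4.27.

$4.27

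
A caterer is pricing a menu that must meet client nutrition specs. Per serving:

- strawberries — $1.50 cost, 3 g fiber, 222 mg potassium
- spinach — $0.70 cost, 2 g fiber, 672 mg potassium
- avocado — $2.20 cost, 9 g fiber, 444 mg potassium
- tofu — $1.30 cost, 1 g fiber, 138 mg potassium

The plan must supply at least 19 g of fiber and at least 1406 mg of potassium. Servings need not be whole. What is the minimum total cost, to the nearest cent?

A basic optimal solution has at most two foods positive. Try each food alone and each pair with both targets met exactly.
strawberries only: max(19/3, 1406/222) = 6.333 servings → $9.50.
spinach only: max(19/2, 1406/672) = 9.5 servings → $6.65.
avocado only: max(19/9, 1406/444) = 3.167 servings → $6.97.
tofu only: max(19/1, 1406/138) = 19 servings → $24.70.
strawberries + spinach with both tight: 6.333 servings and 0 servings → $9.50.
strawberries + avocado with both tight: 6.333 servings and 0 servings → $9.50.
strawberries + tofu with both tight: 6.333 servings and 0 servings → $9.50.
spinach + avocado with both tight: 0.8174 servings and 1.929 servings → $4.82.
spinach + tofu: intersection lies outside the first quadrant.
avocado + tofu with both tight: 1.524 servings and 5.286 servings → $10.22.
The minimum over all feasible corners is $4.82.

$4.82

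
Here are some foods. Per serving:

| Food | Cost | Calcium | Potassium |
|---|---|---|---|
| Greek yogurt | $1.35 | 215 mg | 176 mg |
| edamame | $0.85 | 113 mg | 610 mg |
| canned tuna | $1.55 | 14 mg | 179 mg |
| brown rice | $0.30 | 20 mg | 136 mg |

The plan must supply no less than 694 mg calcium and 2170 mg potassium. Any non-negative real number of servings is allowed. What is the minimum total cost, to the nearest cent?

$4.79

This is a tiny linear program; its minimum lies at a vertex of the feasible set. List the vertices and price them.
Greek yogurt only: max(694/215, 2170/176) = 12.33 servings → $16.64.
edamame only: max(694/113, 2170/610) = 6.142 servings → $5.22.
canned tuna only: max(694/14, 2170/179) = 49.57 servings → $76.84.
brown rice only: max(694/20, 2170/136) = 34.7 servings → $10.41.
Greek yogurt + edamame with both tight: 1.601 servings and 3.095 servings → $4.79.
Greek yogurt + canned tuna with both tight: 2.605 servings and 9.561 servings → $18.34.
Greek yogurt + brown rice with both tight: 1.982 servings and 13.39 servings → $6.69.
edamame + canned tuna: intersection lies outside the first quadrant.
edamame + brown rice: intersection lies outside the first quadrant.
canned tuna + brown rice: the both-tight solution has a negative serving — not a feasible corner.
The minimum over all feasible corners is $4.79.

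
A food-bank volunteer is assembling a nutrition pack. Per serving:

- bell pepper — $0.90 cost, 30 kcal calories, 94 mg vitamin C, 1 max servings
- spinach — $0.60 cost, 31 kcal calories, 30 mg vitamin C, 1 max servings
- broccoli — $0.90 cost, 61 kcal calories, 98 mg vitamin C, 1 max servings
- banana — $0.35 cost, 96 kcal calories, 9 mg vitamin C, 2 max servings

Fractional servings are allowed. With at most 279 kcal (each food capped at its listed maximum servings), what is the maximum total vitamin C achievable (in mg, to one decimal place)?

Vitamin C per kcal: bell pepper 3.133, broccoli 1.607, spinach 0.9677, banana 0.09375.
Take 1 serving of bell pepper: uses 30 kcal, +94.0 mg vitamin C (running total 94.0 mg).
Take 1 serving of broccoli: uses 61 kcal, +98.0 mg vitamin C (running total 192.0 mg).
Take 1 serving of spinach: uses 31 kcal, +30.0 mg vitamin C (running total 222.0 mg).
Take 1.635 servings of banana: uses 157 kcal, +14.7 mg vitamin C (running total 236.7 mg).
Greedy by best ratio exhausts the calories allowance optimally: 236.7 mg.

236.7 mg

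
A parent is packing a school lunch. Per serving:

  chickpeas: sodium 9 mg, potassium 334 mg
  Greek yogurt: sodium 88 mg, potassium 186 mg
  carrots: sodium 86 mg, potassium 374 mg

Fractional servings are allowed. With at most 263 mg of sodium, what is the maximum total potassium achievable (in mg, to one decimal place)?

9760.2 mg

Potassium per mg sodium: chickpeas 37.11, carrots 4.349, Greek yogurt 2.114.
With no serving limits, spend the whole sodium allowance on chickpeas: 263 mg / 9 mg × 334 mg = 9760.2 mg.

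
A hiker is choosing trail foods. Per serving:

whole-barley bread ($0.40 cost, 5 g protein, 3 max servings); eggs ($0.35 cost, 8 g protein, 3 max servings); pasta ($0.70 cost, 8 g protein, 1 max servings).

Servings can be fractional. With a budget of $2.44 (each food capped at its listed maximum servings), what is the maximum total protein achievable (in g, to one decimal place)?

41.2 g

Protein per dollar: eggs 22.86, whole-barley bread 12.5, pasta 11.43.
Take 3 servings of eggs: spends $1.05, +24.0 g protein (running total 24.0 g).
Take 3 servings of whole-barley bread: spends $1.20, +15.0 g protein (running total 39.0 g).
Take 0.2714 servings of pasta: spends $0.19, +2.2 g protein (running total 41.2 g).
Greedy by best ratio exhausts the cost allowance optimally: 41.2 g.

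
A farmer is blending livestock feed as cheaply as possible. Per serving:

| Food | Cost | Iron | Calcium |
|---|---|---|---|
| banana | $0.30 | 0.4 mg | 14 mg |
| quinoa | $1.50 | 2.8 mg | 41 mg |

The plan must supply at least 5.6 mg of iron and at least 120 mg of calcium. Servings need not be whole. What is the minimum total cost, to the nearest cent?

$3.40

A basic optimal solution has at most two foods positive. Try each food alone and each pair with both targets met exactly.
banana only: max(5.6/0.4, 120/14) = 14 servings → $4.20.
quinoa only: max(5.6/2.8, 120/41) = 2.927 servings → $4.39.
banana + quinoa with both tight: 4.667 servings and 1.333 servings → $3.40.
The minimum over all feasible corners is $3.40.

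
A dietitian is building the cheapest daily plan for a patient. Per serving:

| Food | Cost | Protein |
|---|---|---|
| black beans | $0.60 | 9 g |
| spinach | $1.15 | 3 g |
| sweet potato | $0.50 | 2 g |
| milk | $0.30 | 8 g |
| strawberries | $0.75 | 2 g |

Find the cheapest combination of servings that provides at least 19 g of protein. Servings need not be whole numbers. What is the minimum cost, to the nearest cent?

$0.71

Cost per g of protein: milk $0.0375, black beans $0.0667, sweet potato $0.2500, strawberries $0.3750, spinach $0.3833.
With no serving limits, use only milk: 19 g / 8 g = 2.375 servings × $0.30 = $0.71.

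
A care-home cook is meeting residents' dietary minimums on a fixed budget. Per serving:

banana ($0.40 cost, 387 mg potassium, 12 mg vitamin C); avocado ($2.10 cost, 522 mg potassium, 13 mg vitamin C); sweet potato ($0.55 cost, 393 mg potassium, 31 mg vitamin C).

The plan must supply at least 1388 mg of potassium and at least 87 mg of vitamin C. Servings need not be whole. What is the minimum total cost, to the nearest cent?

$1.77

An LP optimum is at a vertex; with two nutrient constraints at most two foods are used. Check each candidate.
banana only: max(1388/387, 87/12) = 7.25 servings → $2.90.
avocado only: max(1388/522, 87/13) = 6.692 servings → $14.05.
sweet potato only: max(1388/393, 87/31) = 3.532 servings → $1.94.
banana + avocado with both targets exact would need a negative amount; discard.
banana + sweet potato with both tight: 1.214 servings and 2.337 servings → $1.77.
avocado + sweet potato with both tight: 0.7981 servings and 2.472 servings → $3.04.
So the least-cost plan costs $1.77.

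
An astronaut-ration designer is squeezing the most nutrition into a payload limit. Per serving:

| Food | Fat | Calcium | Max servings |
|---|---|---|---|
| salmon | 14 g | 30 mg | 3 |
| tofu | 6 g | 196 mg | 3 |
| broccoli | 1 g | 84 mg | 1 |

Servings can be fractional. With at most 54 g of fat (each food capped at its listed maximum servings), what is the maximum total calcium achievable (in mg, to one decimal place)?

747.0 mg

Calcium per g fat: broccoli 84, tofu 32.67, salmon 2.143.
Take 1 serving of broccoli: uses 1 g fat, +84.0 mg calcium (running total 84.0 mg).
Take 3 servings of tofu: uses 18 g fat, +588.0 mg calcium (running total 672.0 mg).
Take 2.5 servings of salmon: uses 35 g fat, +75.0 mg calcium (running total 747.0 mg).
Filling greedily by calcium-per-g fat is optimal for one linear limit, giving 747.0 mg.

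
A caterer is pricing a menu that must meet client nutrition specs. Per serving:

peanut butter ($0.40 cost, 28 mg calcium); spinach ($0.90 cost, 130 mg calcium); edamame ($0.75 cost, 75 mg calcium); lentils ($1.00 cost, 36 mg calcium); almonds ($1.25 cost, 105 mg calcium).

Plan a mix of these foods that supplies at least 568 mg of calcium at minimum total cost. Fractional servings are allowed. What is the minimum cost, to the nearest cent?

$3.93

Cost per mg of calcium: spinach $0.0069, edamame $0.0100, almonds $0.0119, peanut butter $0.0143, lentils $0.0278.
With no serving limits, use only spinach: 568 mg / 130 mg = 4.369 servings × $0.90 = $3.93.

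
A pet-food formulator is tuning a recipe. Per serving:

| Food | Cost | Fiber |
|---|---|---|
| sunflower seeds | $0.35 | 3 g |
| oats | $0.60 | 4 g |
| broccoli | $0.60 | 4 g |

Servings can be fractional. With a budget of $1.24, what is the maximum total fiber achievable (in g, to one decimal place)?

Fiber per dollar: sunflower seeds 8.571, oats 6.667, broccoli 6.667.
With no serving limits, spend the whole cost allowance on sunflower seeds: $1.24 / $0.35 × 3 g = 10.6 g.

10.6 g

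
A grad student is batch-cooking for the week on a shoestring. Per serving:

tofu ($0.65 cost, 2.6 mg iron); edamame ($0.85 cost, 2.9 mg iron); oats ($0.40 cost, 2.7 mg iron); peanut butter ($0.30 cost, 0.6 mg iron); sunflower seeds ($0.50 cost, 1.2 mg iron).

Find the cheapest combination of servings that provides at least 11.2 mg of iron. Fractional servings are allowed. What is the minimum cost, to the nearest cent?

$1.66

Cost per mg of iron: oats $0.1481, tofu $0.2500, edamame $0.2931, sunflower seeds $0.4167, peanut butter $0.5000.
With no serving limits, use only oats: 11.2 mg / 2.7 mg = 4.148 servings × $0.40 = $1.66.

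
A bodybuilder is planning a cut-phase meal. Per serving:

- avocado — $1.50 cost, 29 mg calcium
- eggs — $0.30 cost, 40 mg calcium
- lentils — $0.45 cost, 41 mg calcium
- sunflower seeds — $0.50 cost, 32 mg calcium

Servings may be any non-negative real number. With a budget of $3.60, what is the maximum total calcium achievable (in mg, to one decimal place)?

480.0 mg

Calcium per dollar: eggs 133.3, lentils 91.11, sunflower seeds 64, avocado 19.33.
With no serving limits, spend the whole cost allowance on eggs: $3.60 / $0.30 × 40 mg = 480.0 mg.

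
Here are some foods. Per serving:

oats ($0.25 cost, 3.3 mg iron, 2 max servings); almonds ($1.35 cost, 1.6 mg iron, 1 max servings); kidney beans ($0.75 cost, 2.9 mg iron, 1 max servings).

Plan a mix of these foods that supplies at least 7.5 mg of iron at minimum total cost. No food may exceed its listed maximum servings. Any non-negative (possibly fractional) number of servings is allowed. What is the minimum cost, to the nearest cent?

$0.73

Cost per mg of iron: oats $0.0758, kidney beans $0.2586, almonds $0.8438.
Take 2 servings of oats: +6.6 mg iron for $0.50 (total $0.50, still need 0.9 mg).
Take 0.3103 servings of kidney beans: +0.9 mg iron for $0.23 (total $0.73, still need 0.0 mg).
Greedy by cheapest-per-mg is optimal for a single linear constraint, so the minimum cost is $0.73.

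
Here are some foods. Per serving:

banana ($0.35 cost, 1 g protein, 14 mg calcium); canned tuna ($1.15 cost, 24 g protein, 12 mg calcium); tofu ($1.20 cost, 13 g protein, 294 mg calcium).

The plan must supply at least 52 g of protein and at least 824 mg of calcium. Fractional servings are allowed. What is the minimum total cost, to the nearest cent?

Compare the cost at each extreme point of the feasible region.
banana only: max(52/1, 824/14) = 58.86 servings → $20.60.
canned tuna only: max(52/24, 824/12) = 68.67 servings → $78.97.
tofu only: max(52/13, 824/294) = 4 servings → $4.80.
banana + canned tuna: the both-tight solution has a negative serving — not a feasible corner.
banana + tofu with both tight: 40.86 servings and 0.8571 servings → $15.33.
canned tuna + tofu with both tight: 0.6632 servings and 2.776 servings → $4.09.
So the least-cost plan costs $4.09.

$4.09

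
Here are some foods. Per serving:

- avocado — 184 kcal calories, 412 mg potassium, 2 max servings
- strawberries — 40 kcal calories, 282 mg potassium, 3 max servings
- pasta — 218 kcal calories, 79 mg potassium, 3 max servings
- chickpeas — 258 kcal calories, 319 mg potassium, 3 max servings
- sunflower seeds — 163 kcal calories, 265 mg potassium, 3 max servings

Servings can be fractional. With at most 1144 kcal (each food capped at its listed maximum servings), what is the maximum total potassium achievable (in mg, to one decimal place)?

2671.5 mg

Potassium per kcal: strawberries 7.05, avocado 2.239, sunflower seeds 1.626, chickpeas 1.236, pasta 0.3624.
Take 3 servings of strawberries: uses 120 kcal, +846.0 mg potassium (running total 846.0 mg).
Take 2 servings of avocado: uses 368 kcal, +824.0 mg potassium (running total 1670.0 mg).
Take 3 servings of sunflower seeds: uses 489 kcal, +795.0 mg potassium (running total 2465.0 mg).
Take 0.6473 servings of chickpeas: uses 167 kcal, +206.5 mg potassium (running total 2671.5 mg).
Greedy by best ratio exhausts the calories allowance optimally: 2671.5 mg.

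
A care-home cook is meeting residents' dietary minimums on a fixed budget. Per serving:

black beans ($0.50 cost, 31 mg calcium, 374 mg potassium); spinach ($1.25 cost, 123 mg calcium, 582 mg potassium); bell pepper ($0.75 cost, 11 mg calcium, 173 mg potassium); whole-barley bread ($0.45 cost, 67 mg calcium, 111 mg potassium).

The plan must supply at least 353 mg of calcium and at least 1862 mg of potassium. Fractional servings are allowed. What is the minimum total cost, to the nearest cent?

The cheapest plan sits at a corner of the feasible region — with two constraints it uses at most two foods.
black beans only: max(353/31, 1862/374) = 11.39 servings → $5.69.
spinach only: max(353/123, 1862/582) = 3.199 servings → $4.00.
bell pepper only: max(353/11, 1862/173) = 32.09 servings → $24.07.
whole-barley bread only: max(353/67, 1862/111) = 16.77 servings → $7.55.
black beans + spinach with both tight: 0.8433 servings and 2.657 servings → $3.74.
black beans + bell pepper with both targets exact would need a negative amount; discard.
black beans + whole-barley bread with both tight: 3.959 servings and 3.437 servings → $3.53.
spinach + bell pepper with both tight: 2.728 servings and 1.585 servings → $4.60.
spinach + whole-barley bread with both targets exact would need a negative amount; discard.
bell pepper + whole-barley bread with both tight: 8.252 servings and 3.914 servings → $7.95.
The minimum over all feasible corners is $3.53.

$3.53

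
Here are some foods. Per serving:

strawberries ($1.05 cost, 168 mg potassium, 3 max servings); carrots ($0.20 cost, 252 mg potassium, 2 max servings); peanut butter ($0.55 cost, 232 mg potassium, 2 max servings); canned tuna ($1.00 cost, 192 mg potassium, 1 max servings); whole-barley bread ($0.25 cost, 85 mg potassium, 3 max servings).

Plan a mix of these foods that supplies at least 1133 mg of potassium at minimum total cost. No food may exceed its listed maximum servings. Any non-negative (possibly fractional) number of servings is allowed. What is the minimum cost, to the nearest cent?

Cost per mg of potassium: carrots $0.0008, peanut butter $0.0024, whole-barley bread $0.0029, canned tuna $0.0052, strawberries $0.0063.
Take 2 servings of carrots: +504.0 mg potassium for $0.40 (total $0.40, still need 629.0 mg).
Take 2 servings of peanut butter: +464.0 mg potassium for $1.10 (total $1.50, still need 165.0 mg).
Take 1.941 servings of whole-barley bread: +165.0 mg potassium for $0.49 (total $1.99, still need 0.0 mg).
Filling from the cheapest source first is optimal under one linear minimum: $1.99.

$1.99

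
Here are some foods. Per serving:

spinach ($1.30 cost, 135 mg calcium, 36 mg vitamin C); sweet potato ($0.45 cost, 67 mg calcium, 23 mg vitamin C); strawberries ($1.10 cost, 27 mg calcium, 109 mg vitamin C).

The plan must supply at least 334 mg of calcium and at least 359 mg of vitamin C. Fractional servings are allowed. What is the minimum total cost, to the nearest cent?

$4.49

An LP optimum is at a vertex; with two nutrient constraints at most two foods are used. Check each candidate.
spinach only: max(334/135, 359/36) = 9.972 servings → $12.96.
sweet potato only: max(334/67, 359/23) = 15.61 servings → $7.02.
strawberries only: max(334/27, 359/109) = 12.37 servings → $13.61.
spinach + sweet potato with both targets exact would need a negative amount; discard.
spinach + strawberries with both tight: 1.944 servings and 2.652 servings → $5.44.
sweet potato + strawberries with both tight: 3.998 servings and 2.45 servings → $4.49.
The minimum over all feasible corners is $4.49.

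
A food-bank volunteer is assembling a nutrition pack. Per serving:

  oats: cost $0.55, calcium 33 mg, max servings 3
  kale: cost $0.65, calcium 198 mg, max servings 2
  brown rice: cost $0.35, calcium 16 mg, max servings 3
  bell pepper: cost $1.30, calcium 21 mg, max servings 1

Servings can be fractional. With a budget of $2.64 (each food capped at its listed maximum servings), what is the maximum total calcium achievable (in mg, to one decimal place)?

Calcium per dollar: kale 304.6, oats 60, brown rice 45.71, bell pepper 16.15.
Take 2 servings of kale: spends $1.30, +396.0 mg calcium (running total 396.0 mg).
Take 2.436 servings of oats: spends $1.34, +80.4 mg calcium (running total 476.4 mg).
Greedy by best ratio exhausts the cost allowance optimally: 476.4 mg.

476.4 mg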